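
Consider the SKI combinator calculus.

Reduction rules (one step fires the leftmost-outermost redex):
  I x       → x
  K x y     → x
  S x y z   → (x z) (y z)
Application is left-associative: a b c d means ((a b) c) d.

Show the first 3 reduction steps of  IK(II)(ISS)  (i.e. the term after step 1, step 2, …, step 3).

  start: IK(II)(ISS)
  [1] K(II)(ISS)
  [2] II
  [3] I

Answer: after 3 steps: I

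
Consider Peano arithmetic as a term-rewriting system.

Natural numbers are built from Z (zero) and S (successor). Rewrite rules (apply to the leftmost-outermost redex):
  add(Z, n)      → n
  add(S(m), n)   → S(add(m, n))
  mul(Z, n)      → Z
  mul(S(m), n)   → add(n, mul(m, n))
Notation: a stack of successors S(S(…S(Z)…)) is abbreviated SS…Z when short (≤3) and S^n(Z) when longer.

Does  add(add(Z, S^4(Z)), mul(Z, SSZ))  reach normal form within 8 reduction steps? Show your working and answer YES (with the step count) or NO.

Answer: YES — reaches normal form S^4(Z) in 7 ≤ 8 steps

Derivation:
  start: add(add(Z, S^4(Z)), mul(Z, SSZ))
  [1] add(S^4(Z), mul(Z, SSZ))
  [2] S(add(SSSZ, mul(Z, SSZ)))
  [3] S(S(add(SSZ, mul(Z, SSZ))))
  [4] S(S(S(add(SZ, mul(Z, SSZ)))))
  [5] S(S(S(S(add(Z, mul(Z, SSZ))))))
  [6] S(S(S(S(mul(Z, SSZ)))))
  [7] S^4(Z)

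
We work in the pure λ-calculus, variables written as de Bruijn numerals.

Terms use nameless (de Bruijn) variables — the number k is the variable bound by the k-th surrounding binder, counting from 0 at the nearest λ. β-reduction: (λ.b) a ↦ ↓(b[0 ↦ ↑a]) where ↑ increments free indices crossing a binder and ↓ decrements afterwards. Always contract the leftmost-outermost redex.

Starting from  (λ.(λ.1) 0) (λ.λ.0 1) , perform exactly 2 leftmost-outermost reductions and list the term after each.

Answer: after 2 steps: λ.λ.0 1

Working:
  start: (λ.(λ.1) 0) (λ.λ.0 1)
  →1  (λ.λ.λ.0 1) (λ.λ.0 1)
  →2  λ.λ.0 1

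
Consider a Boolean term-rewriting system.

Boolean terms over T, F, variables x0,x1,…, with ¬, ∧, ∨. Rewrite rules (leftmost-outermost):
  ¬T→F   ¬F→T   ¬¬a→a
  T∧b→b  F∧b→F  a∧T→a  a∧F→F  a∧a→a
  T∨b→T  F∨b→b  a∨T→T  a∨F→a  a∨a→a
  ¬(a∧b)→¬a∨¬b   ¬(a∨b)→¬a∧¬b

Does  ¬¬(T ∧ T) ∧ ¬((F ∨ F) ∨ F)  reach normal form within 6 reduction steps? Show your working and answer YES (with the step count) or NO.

  start: ¬¬(T ∧ T) ∧ ¬((F ∨ F) ∨ F)
  step 1: (T ∧ T) ∧ ¬((F ∨ F) ∨ F)
  step 2: T ∧ ¬((F ∨ F) ∨ F)
  step 3: ¬((F ∨ F) ∨ F)
  step 4: ¬(F ∨ F) ∧ ¬F
  step 5: (¬F ∧ ¬F) ∧ ¬F
  step 6: ¬F ∧ ¬F

Answer: NO — after 6 steps the term is ¬F ∧ ¬F, not yet normal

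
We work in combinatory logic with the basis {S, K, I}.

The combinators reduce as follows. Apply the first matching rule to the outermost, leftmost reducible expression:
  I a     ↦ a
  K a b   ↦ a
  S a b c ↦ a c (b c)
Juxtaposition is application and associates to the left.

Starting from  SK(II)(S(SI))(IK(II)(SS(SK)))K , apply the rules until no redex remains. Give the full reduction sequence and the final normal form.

Answer: normal form = K(KK)  (in 13 steps)

Derivation:
  start: SK(II)(S(SI))(IK(II)(SS(SK)))K
  →1  K(S(SI))(II(S(SI)))(IK(II)(SS(SK)))K
  →2  S(SI)(IK(II)(SS(SK)))K
  →3  SIK(IK(II)(SS(SK))K)
  →4  I(IK(II)(SS(SK))K)(K(IK(II)(SS(SK))K))
  →5  IK(II)(SS(SK))K(K(IK(II)(SS(SK))K))
  →6  K(II)(SS(SK))K(K(IK(II)(SS(SK))K))
  →7  IIK(K(IK(II)(SS(SK))K))
  →8  IK(K(IK(II)(SS(SK))K))
  →9  K(K(IK(II)(SS(SK))K))
  →10  K(K(K(II)(SS(SK))K))
  →11  K(K(IIK))
  →12  K(K(IK))
  →13  K(KK)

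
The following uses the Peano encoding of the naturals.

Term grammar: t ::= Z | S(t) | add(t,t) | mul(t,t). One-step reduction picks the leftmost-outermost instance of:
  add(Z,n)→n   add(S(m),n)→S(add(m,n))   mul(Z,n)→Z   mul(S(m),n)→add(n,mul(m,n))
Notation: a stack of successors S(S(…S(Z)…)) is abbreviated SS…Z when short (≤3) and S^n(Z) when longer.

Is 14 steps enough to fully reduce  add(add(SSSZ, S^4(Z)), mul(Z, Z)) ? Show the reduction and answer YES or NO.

  start: add(add(SSSZ, S^4(Z)), mul(Z, Z))
  [1] add(S(add(SSZ, S^4(Z))), mul(Z, Z))
  [2] S(add(add(SSZ, S^4(Z)), mul(Z, Z)))
  [3] S(add(S(add(SZ, S^4(Z))), mul(Z, Z)))
  [4] S(S(add(add(SZ, S^4(Z)), mul(Z, Z))))
  [5] S(S(add(S(add(Z, S^4(Z))), mul(Z, Z))))
  [6] S(S(S(add(add(Z, S^4(Z)), mul(Z, Z)))))
  [7] S(S(S(add(S^4(Z), mul(Z, Z)))))
  [8] S(S(S(S(add(SSSZ, mul(Z, Z))))))
  [9] S(S(S(S(S(add(SSZ, mul(Z, Z)))))))
  [10] S(S(S(S(S(S(add(SZ, mul(Z, Z))))))))
  [11] S(S(S(S(S(S(S(add(Z, mul(Z, Z)))))))))
  [12] S(S(S(S(S(S(S(mul(Z, Z))))))))
  [13] S^7(Z)

Answer: YES — reaches normal form S^7(Z) in 13 ≤ 14 steps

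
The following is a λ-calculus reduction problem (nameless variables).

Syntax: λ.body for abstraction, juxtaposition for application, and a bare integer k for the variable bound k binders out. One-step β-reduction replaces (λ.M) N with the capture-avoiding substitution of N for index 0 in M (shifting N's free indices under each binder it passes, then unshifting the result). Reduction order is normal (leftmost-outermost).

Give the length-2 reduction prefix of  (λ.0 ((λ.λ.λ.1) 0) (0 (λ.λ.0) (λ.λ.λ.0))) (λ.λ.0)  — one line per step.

  start: (λ.0 ((λ.λ.λ.1) 0) (0 (λ.λ.0) (λ.λ.λ.0))) (λ.λ.0)
  →1  (λ.λ.0) ((λ.λ.λ.1) (λ.λ.0)) ((λ.λ.0) (λ.λ.0) (λ.λ.λ.0))
  →2  (λ.0) ((λ.λ.0) (λ.λ.0) (λ.λ.λ.0))

Answer: after 2 steps: (λ.0) ((λ.λ.0) (λ.λ.0) (λ.λ.λ.0))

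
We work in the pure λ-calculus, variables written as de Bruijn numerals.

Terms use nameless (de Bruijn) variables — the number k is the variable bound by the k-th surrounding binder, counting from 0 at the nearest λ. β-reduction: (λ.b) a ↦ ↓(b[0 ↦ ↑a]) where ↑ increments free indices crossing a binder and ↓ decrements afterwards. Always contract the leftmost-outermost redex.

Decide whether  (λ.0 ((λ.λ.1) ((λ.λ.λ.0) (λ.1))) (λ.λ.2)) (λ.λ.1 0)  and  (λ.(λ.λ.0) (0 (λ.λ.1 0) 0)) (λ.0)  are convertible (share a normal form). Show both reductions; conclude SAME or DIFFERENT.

Term A:
  start: (λ.0 ((λ.λ.1) ((λ.λ.λ.0) (λ.1))) (λ.λ.2)) (λ.λ.1 0)
  →1  (λ.λ.1 0) ((λ.λ.1) ((λ.λ.λ.0) (λ.λ.λ.1 0))) (λ.λ.λ.λ.1 0)
  →2  (λ.(λ.λ.1) ((λ.λ.λ.0) (λ.λ.λ.1 0)) 0) (λ.λ.λ.λ.1 0)
  →3  (λ.λ.1) ((λ.λ.λ.0) (λ.λ.λ.1 0)) (λ.λ.λ.λ.1 0)
  →4  (λ.(λ.λ.λ.0) (λ.λ.λ.1 0)) (λ.λ.λ.λ.1 0)
  →5  (λ.λ.λ.0) (λ.λ.λ.1 0)
  →6  λ.λ.0

Term B:
  start: (λ.(λ.λ.0) (0 (λ.λ.1 0) 0)) (λ.0)
  →1  (λ.λ.0) ((λ.0) (λ.λ.1 0) (λ.0))
  →2  λ.0

Answer: DIFFERENT — A ⇓ λ.λ.0, B ⇓ λ.0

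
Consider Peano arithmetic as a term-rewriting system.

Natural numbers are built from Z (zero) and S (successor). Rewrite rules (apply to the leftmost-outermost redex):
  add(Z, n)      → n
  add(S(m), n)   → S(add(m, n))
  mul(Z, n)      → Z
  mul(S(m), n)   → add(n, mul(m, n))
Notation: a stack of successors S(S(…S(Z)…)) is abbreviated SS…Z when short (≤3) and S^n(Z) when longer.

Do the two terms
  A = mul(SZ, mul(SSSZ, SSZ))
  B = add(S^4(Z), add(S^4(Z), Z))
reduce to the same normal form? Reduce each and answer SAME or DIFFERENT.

Answer: DIFFERENT — A ⇓ S^6(Z), B ⇓ S^8(Z)

Reduction:
Term A:
  start: mul(SZ, mul(SSSZ, SSZ))
  step 1: add(mul(SSSZ, SSZ), mul(Z, mul(SSSZ, SSZ)))
  step 2: add(add(SSZ, mul(SSZ, SSZ)), mul(Z, mul(SSSZ, SSZ)))
  step 3: add(S(add(SZ, mul(SSZ, SSZ))), mul(Z, mul(SSSZ, SSZ)))
  step 4: S(add(add(SZ, mul(SSZ, SSZ)), mul(Z, mul(SSSZ, SSZ))))
  step 5: S(add(S(add(Z, mul(SSZ, SSZ))), mul(Z, mul(SSSZ, SSZ))))
  step 6: S(S(add(add(Z, mul(SSZ, SSZ)), mul(Z, mul(SSSZ, SSZ)))))
  step 7: S(S(add(mul(SSZ, SSZ), mul(Z, mul(SSSZ, SSZ)))))
  step 8: S(S(add(add(SSZ, mul(SZ, SSZ)), mul(Z, mul(SSSZ, SSZ)))))
  step 9: S(S(add(S(add(SZ, mul(SZ, SSZ))), mul(Z, mul(SSSZ, SSZ)))))
  step 10: S(S(S(add(add(SZ, mul(SZ, SSZ)), mul(Z, mul(SSSZ, SSZ))))))
  step 11: S(S(S(add(S(add(Z, mul(SZ, SSZ))), mul(Z, mul(SSSZ, SSZ))))))
  step 12: S(S(S(S(add(add(Z, mul(SZ, SSZ)), mul(Z, mul(SSSZ, SSZ)))))))
  step 13: S(S(S(S(add(mul(SZ, SSZ), mul(Z, mul(SSSZ, SSZ)))))))
  step 14: S(S(S(S(add(add(SSZ, mul(Z, SSZ)), mul(Z, mul(SSSZ, SSZ)))))))
  step 15: S(S(S(S(add(S(add(SZ, mul(Z, SSZ))), mul(Z, mul(SSSZ, SSZ)))))))
  step 16: S(S(S(S(S(add(add(SZ, mul(Z, SSZ)), mul(Z, mul(SSSZ, SSZ))))))))
  step 17: S(S(S(S(S(add(S(add(Z, mul(Z, SSZ))), mul(Z, mul(SSSZ, SSZ))))))))
  step 18: S(S(S(S(S(S(add(add(Z, mul(Z, SSZ)), mul(Z, mul(SSSZ, SSZ)))))))))
  step 19: S(S(S(S(S(S(add(mul(Z, SSZ), mul(Z, mul(SSSZ, SSZ)))))))))
  step 20: S(S(S(S(S(S(add(Z, mul(Z, mul(SSSZ, SSZ)))))))))
  step 21: S(S(S(S(S(S(mul(Z, mul(SSSZ, SSZ))))))))
  step 22: S^6(Z)

Term B:
  start: add(S^4(Z), add(S^4(Z), Z))
  step 1: S(add(SSSZ, add(S^4(Z), Z)))
  step 2: S(S(add(SSZ, add(S^4(Z), Z))))
  step 3: S(S(S(add(SZ, add(S^4(Z), Z)))))
  step 4: S(S(S(S(add(Z, add(S^4(Z), Z))))))
  step 5: S(S(S(S(add(S^4(Z), Z)))))
  step 6: S(S(S(S(S(add(SSSZ, Z))))))
  step 7: S(S(S(S(S(S(add(SSZ, Z)))))))
  step 8: S(S(S(S(S(S(S(add(SZ, Z))))))))
  step 9: S(S(S(S(S(S(S(S(add(Z, Z)))))))))
  step 10: S^8(Z)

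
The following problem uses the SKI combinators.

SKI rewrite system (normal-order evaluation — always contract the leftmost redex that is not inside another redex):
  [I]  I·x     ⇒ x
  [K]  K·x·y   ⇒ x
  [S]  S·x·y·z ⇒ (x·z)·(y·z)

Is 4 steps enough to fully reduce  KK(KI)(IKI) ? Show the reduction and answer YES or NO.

Answer: YES — reaches normal form K(KI) in 2 ≤ 4 steps

Derivation:
  start: KK(KI)(IKI)
  →1  K(IKI)
  →2  K(KI)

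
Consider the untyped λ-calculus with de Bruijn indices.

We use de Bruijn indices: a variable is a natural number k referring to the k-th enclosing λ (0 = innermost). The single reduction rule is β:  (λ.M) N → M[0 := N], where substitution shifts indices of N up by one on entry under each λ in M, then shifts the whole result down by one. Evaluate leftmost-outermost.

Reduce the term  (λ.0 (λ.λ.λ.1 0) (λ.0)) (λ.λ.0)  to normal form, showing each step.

Answer: normal form = λ.0  (in 3 steps)

Working:
  start: (λ.0 (λ.λ.λ.1 0) (λ.0)) (λ.λ.0)
  [1] (λ.λ.0) (λ.λ.λ.1 0) (λ.0)
  [2] (λ.0) (λ.0)
  [3] λ.0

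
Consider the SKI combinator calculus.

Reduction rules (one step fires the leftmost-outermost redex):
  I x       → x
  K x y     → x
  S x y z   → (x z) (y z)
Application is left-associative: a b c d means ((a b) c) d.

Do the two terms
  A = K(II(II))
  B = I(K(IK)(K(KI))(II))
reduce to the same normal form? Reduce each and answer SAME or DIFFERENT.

Term A:
  start: K(II(II))
  step 1: K(I(II))
  step 2: K(II)
  step 3: KI

Term B:
  start: I(K(IK)(K(KI))(II))
  step 1: K(IK)(K(KI))(II)
  step 2: IK(II)
  step 3: K(II)
  step 4: KI

Answer: SAME — A ⇓ KI, B ⇓ KI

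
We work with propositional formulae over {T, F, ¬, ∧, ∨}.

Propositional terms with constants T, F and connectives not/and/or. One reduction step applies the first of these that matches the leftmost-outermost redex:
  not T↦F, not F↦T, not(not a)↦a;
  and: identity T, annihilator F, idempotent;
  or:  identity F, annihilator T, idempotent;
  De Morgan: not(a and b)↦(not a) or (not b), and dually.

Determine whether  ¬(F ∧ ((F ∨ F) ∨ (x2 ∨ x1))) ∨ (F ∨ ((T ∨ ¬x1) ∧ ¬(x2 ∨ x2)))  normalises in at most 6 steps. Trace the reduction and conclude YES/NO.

  start: ¬(F ∧ ((F ∨ F) ∨ (x2 ∨ x1))) ∨ (F ∨ ((T ∨ ¬x1) ∧ ¬(x2 ∨ x2)))
  →1  (¬F ∨ ¬((F ∨ F) ∨ (x2 ∨ x1))) ∨ (F ∨ ((T ∨ ¬x1) ∧ ¬(x2 ∨ x2)))
  →2  (T ∨ ¬((F ∨ F) ∨ (x2 ∨ x1))) ∨ (F ∨ ((T ∨ ¬x1) ∧ ¬(x2 ∨ x2)))
  →3  T ∨ (F ∨ ((T ∨ ¬x1) ∧ ¬(x2 ∨ x2)))
  →4  T

Answer: YES — reaches normal form T in 4 ≤ 6 steps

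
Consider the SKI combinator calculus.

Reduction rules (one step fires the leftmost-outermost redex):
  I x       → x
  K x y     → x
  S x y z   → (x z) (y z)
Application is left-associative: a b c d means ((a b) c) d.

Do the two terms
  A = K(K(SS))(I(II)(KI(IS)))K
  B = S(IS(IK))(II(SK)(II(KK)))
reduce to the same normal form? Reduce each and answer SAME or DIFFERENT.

Answer: DIFFERENT — A ⇓ SS, B ⇓ S(SK)(SK(KK))

Reduction:
Term A:
  start: K(K(SS))(I(II)(KI(IS)))K
  [1] K(SS)K
  [2] SS

Term B:
  start: S(IS(IK))(II(SK)(II(KK)))
  [1] S(S(IK))(II(SK)(II(KK)))
  [2] S(SK)(II(SK)(II(KK)))
  [3] S(SK)(I(SK)(II(KK)))
  [4] S(SK)(SK(II(KK)))
  [5] S(SK)(SK(I(KK)))
  [6] S(SK)(SK(KK))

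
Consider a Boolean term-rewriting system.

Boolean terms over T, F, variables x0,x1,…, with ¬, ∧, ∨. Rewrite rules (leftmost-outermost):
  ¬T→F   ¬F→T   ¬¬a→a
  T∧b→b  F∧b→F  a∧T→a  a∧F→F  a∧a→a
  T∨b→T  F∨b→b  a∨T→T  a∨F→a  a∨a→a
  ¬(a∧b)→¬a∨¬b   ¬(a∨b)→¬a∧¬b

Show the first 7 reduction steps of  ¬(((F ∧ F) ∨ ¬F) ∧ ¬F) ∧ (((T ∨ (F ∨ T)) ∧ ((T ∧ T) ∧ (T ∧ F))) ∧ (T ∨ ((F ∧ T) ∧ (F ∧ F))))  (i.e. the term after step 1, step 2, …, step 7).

  start: ¬(((F ∧ F) ∨ ¬F) ∧ ¬F) ∧ (((T ∨ (F ∨ T)) ∧ ((T ∧ T) ∧ (T ∧ F))) ∧ (T ∨ ((F ∧ T) ∧ (F ∧ F))))
  step 1: (¬((F ∧ F) ∨ ¬F) ∨ ¬¬F) ∧ (((T ∨ (F ∨ T)) ∧ ((T ∧ T) ∧ (T ∧ F))) ∧ (T ∨ ((F ∧ T) ∧ (F ∧ F))))
  step 2: ((¬(F ∧ F) ∧ ¬¬F) ∨ ¬¬F) ∧ (((T ∨ (F ∨ T)) ∧ ((T ∧ T) ∧ (T ∧ F))) ∧ (T ∨ ((F ∧ T) ∧ (F ∧ F))))
  step 3: (((¬F ∨ ¬F) ∧ ¬¬F) ∨ ¬¬F) ∧ (((T ∨ (F ∨ T)) ∧ ((T ∧ T) ∧ (T ∧ F))) ∧ (T ∨ ((F ∧ T) ∧ (F ∧ F))))
  step 4: ((¬F ∧ ¬¬F) ∨ ¬¬F) ∧ (((T ∨ (F ∨ T)) ∧ ((T ∧ T) ∧ (T ∧ F))) ∧ (T ∨ ((F ∧ T) ∧ (F ∧ F))))
  step 5: ((T ∧ ¬¬F) ∨ ¬¬F) ∧ (((T ∨ (F ∨ T)) ∧ ((T ∧ T) ∧ (T ∧ F))) ∧ (T ∨ ((F ∧ T) ∧ (F ∧ F))))
  step 6: (¬¬F ∨ ¬¬F) ∧ (((T ∨ (F ∨ T)) ∧ ((T ∧ T) ∧ (T ∧ F))) ∧ (T ∨ ((F ∧ T) ∧ (F ∧ F))))
  step 7: ¬¬F ∧ (((T ∨ (F ∨ T)) ∧ ((T ∧ T) ∧ (T ∧ F))) ∧ (T ∨ ((F ∧ T) ∧ (F ∧ F))))

Answer: after 7 steps: ¬¬F ∧ (((T ∨ (F ∨ T)) ∧ ((T ∧ T) ∧ (T ∧ F))) ∧ (T ∨ ((F ∧ T) ∧ (F ∧ F))))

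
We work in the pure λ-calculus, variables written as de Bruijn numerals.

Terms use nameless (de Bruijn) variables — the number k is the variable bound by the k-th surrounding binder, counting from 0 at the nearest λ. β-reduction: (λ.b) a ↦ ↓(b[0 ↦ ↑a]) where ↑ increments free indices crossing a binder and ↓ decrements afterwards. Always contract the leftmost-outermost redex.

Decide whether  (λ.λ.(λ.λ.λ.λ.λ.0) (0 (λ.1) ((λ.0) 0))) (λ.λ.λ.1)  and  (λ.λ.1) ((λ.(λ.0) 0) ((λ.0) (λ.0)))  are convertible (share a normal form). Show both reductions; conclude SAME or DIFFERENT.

Term A:
  start: (λ.λ.(λ.λ.λ.λ.λ.0) (0 (λ.1) ((λ.0) 0))) (λ.λ.λ.1)
  →1  λ.(λ.λ.λ.λ.λ.0) (0 (λ.1) ((λ.0) 0))
  →2  λ.λ.λ.λ.λ.0

Term B:
  start: (λ.λ.1) ((λ.(λ.0) 0) ((λ.0) (λ.0)))
  →1  λ.(λ.(λ.0) 0) ((λ.0) (λ.0))
  →2  λ.(λ.0) ((λ.0) (λ.0))
  →3  λ.(λ.0) (λ.0)
  →4  λ.λ.0

Answer: DIFFERENT — A ⇓ λ.λ.λ.λ.λ.0, B ⇓ λ.λ.0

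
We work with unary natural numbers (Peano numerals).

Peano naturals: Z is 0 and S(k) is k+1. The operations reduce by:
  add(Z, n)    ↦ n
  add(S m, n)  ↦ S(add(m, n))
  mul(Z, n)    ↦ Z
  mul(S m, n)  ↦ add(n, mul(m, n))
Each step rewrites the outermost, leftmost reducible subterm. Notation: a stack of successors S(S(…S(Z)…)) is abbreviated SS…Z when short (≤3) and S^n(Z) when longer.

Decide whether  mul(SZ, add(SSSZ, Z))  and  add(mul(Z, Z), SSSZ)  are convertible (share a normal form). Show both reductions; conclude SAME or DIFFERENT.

Term A:
  start: mul(SZ, add(SSSZ, Z))
  step 1: add(add(SSSZ, Z), mul(Z, add(SSSZ, Z)))
  step 2: add(S(add(SSZ, Z)), mul(Z, add(SSSZ, Z)))
  step 3: S(add(add(SSZ, Z), mul(Z, add(SSSZ, Z))))
  step 4: S(add(S(add(SZ, Z)), mul(Z, add(SSSZ, Z))))
  step 5: S(S(add(add(SZ, Z), mul(Z, add(SSSZ, Z)))))
  step 6: S(S(add(S(add(Z, Z)), mul(Z, add(SSSZ, Z)))))
  step 7: S(S(S(add(add(Z, Z), mul(Z, add(SSSZ, Z))))))
  step 8: S(S(S(add(Z, mul(Z, add(SSSZ, Z))))))
  step 9: S(S(S(mul(Z, add(SSSZ, Z)))))
  step 10: SSSZ

Term B:
  start: add(mul(Z, Z), SSSZ)
  step 1: add(Z, SSSZ)
  step 2: SSSZ

Answer: SAME — A ⇓ SSSZ, B ⇓ SSSZ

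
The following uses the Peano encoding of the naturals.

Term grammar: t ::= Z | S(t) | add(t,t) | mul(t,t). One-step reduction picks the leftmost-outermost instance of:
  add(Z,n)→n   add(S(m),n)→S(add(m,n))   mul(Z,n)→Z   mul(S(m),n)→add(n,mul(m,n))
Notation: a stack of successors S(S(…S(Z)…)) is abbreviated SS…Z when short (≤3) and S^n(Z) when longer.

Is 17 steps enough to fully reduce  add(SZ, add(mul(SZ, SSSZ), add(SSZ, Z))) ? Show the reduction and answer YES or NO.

  start: add(SZ, add(mul(SZ, SSSZ), add(SSZ, Z)))
  [1] S(add(Z, add(mul(SZ, SSSZ), add(SSZ, Z))))
  [2] S(add(mul(SZ, SSSZ), add(SSZ, Z)))
  [3] S(add(add(SSSZ, mul(Z, SSSZ)), add(SSZ, Z)))
  [4] S(add(S(add(SSZ, mul(Z, SSSZ))), add(SSZ, Z)))
  [5] S(S(add(add(SSZ, mul(Z, SSSZ)), add(SSZ, Z))))
  [6] S(S(add(S(add(SZ, mul(Z, SSSZ))), add(SSZ, Z))))
  [7] S(S(S(add(add(SZ, mul(Z, SSSZ)), add(SSZ, Z)))))
  [8] S(S(S(add(S(add(Z, mul(Z, SSSZ))), add(SSZ, Z)))))
  [9] S(S(S(S(add(add(Z, mul(Z, SSSZ)), add(SSZ, Z))))))
  [10] S(S(S(S(add(mul(Z, SSSZ), add(SSZ, Z))))))
  [11] S(S(S(S(add(Z, add(SSZ, Z))))))
  [12] S(S(S(S(add(SSZ, Z)))))
  [13] S(S(S(S(S(add(SZ, Z))))))
  [14] S(S(S(S(S(S(add(Z, Z)))))))
  [15] S^6(Z)

Answer: YES — reaches normal form S^6(Z) in 15 ≤ 17 steps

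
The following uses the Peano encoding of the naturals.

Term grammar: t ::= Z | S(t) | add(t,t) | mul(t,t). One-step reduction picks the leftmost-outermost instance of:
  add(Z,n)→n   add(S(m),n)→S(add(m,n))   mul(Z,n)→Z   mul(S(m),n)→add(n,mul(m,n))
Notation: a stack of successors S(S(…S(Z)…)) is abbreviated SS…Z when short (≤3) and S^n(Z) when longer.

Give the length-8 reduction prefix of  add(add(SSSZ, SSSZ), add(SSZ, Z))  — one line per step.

  start: add(add(SSSZ, SSSZ), add(SSZ, Z))
  →1  add(S(add(SSZ, SSSZ)), add(SSZ, Z))
  →2  S(add(add(SSZ, SSSZ), add(SSZ, Z)))
  →3  S(add(S(add(SZ, SSSZ)), add(SSZ, Z)))
  →4  S(S(add(add(SZ, SSSZ), add(SSZ, Z))))
  →5  S(S(add(S(add(Z, SSSZ)), add(SSZ, Z))))
  →6  S(S(S(add(add(Z, SSSZ), add(SSZ, Z)))))
  →7  S(S(S(add(SSSZ, add(SSZ, Z)))))
  →8  S(S(S(S(add(SSZ, add(SSZ, Z))))))

Answer: after 8 steps: S(S(S(S(add(SSZ, add(SSZ, Z))))))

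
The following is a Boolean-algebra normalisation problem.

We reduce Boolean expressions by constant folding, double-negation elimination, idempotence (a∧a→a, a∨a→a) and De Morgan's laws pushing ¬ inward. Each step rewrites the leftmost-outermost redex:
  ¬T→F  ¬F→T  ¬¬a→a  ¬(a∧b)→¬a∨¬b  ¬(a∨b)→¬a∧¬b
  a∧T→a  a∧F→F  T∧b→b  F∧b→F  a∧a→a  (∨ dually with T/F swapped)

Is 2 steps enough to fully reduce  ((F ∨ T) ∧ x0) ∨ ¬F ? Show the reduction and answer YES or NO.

Answer: NO — after 2 steps the term is x0 ∨ ¬F, not yet normal

Derivation:
  start: ((F ∨ T) ∧ x0) ∨ ¬F
  step 1: (T ∧ x0) ∨ ¬F
  step 2: x0 ∨ ¬F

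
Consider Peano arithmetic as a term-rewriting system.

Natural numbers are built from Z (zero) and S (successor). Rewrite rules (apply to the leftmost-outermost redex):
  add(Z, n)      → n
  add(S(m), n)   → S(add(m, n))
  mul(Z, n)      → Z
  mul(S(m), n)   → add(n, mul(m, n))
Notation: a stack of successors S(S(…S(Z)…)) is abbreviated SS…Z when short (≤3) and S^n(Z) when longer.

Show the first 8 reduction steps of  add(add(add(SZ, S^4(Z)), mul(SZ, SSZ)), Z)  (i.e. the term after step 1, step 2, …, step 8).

  start: add(add(add(SZ, S^4(Z)), mul(SZ, SSZ)), Z)
  [1] add(add(S(add(Z, S^4(Z))), mul(SZ, SSZ)), Z)
  [2] add(S(add(add(Z, S^4(Z)), mul(SZ, SSZ))), Z)
  [3] S(add(add(add(Z, S^4(Z)), mul(SZ, SSZ)), Z))
  [4] S(add(add(S^4(Z), mul(SZ, SSZ)), Z))
  [5] S(add(S(add(SSSZ, mul(SZ, SSZ))), Z))
  [6] S(S(add(add(SSSZ, mul(SZ, SSZ)), Z)))
  [7] S(S(add(S(add(SSZ, mul(SZ, SSZ))), Z)))
  [8] S(S(S(add(add(SSZ, mul(SZ, SSZ)), Z))))

Answer: after 8 steps: S(S(S(add(add(SSZ, mul(SZ, SSZ)), Z))))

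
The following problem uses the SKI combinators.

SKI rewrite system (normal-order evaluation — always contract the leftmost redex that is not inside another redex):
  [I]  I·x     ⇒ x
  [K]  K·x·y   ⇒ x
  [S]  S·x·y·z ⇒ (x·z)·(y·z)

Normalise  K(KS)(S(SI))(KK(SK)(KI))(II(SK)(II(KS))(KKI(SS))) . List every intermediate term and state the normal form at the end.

Answer: normal form = S(K(SS))  (in 7 steps)

Working:
  start: K(KS)(S(SI))(KK(SK)(KI))(II(SK)(II(KS))(KKI(SS)))
  step 1: KS(KK(SK)(KI))(II(SK)(II(KS))(KKI(SS)))
  step 2: S(II(SK)(II(KS))(KKI(SS)))
  step 3: S(I(SK)(II(KS))(KKI(SS)))
  step 4: S(SK(II(KS))(KKI(SS)))
  step 5: S(K(KKI(SS))(II(KS)(KKI(SS))))
  step 6: S(KKI(SS))
  step 7: S(K(SS))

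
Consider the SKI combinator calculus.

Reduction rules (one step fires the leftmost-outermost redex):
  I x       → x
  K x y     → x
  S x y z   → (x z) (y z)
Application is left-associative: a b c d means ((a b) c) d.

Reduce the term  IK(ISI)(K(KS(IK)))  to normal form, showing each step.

  start: IK(ISI)(K(KS(IK)))
  [1] K(ISI)(K(KS(IK)))
  [2] ISI
  [3] SI

Answer: normal form = SI  (in 3 steps)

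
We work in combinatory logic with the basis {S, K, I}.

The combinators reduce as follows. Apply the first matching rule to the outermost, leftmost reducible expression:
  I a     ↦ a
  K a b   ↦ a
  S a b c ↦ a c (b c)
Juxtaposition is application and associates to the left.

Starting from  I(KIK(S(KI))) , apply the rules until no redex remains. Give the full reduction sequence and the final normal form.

Answer: normal form = S(KI)  (in 3 steps)

Derivation:
  start: I(KIK(S(KI)))
  [1] KIK(S(KI))
  [2] I(S(KI))
  [3] S(KI)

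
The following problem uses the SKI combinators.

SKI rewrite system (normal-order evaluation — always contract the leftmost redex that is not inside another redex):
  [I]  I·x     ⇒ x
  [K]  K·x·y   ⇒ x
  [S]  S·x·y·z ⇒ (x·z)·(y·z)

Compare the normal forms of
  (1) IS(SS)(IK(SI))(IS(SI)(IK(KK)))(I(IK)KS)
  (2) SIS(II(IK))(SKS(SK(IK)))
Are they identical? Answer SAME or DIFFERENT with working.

Term A:
  start: IS(SS)(IK(SI))(IS(SI)(IK(KK)))(I(IK)KS)
  step 1: S(SS)(IK(SI))(IS(SI)(IK(KK)))(I(IK)KS)
  step 2: SS(IS(SI)(IK(KK)))(IK(SI)(IS(SI)(IK(KK))))(I(IK)KS)
  step 3: S(IK(SI)(IS(SI)(IK(KK))))(IS(SI)(IK(KK))(IK(SI)(IS(SI)(IK(KK)))))(I(IK)KS)
  step 4: IK(SI)(IS(SI)(IK(KK)))(I(IK)KS)(IS(SI)(IK(KK))(IK(SI)(IS(SI)(IK(KK))))(I(IK)KS))
  step 5: K(SI)(IS(SI)(IK(KK)))(I(IK)KS)(IS(SI)(IK(KK))(IK(SI)(IS(SI)(IK(KK))))(I(IK)KS))
  step 6: SI(I(IK)KS)(IS(SI)(IK(KK))(IK(SI)(IS(SI)(IK(KK))))(I(IK)KS))
  step 7: I(IS(SI)(IK(KK))(IK(SI)(IS(SI)(IK(KK))))(I(IK)KS))(I(IK)KS(IS(SI)(IK(KK))(IK(SI)(IS(SI)(IK(KK))))(I(IK)KS)))
  step 8: IS(SI)(IK(KK))(IK(SI)(IS(SI)(IK(KK))))(I(IK)KS)(I(IK)KS(IS(SI)(IK(KK))(IK(SI)(IS(SI)(IK(KK))))(I(IK)KS)))
  step 9: S(SI)(IK(KK))(IK(SI)(IS(SI)(IK(KK))))(I(IK)KS)(I(IK)KS(IS(SI)(IK(KK))(IK(SI)(IS(SI)(IK(KK))))(I(IK)KS)))
  step 10: SI(IK(SI)(IS(SI)(IK(KK))))(IK(KK)(IK(SI)(IS(SI)(IK(KK)))))(I(IK)KS)(I(IK)KS(IS(SI)(IK(KK))(IK(SI)(IS(SI)(IK(KK))))(I(IK)KS)))
  step 11: I(IK(KK)(IK(SI)(IS(SI)(IK(KK)))))(IK(SI)(IS(SI)(IK(KK)))(IK(KK)(IK(SI)(IS(SI)(IK(KK))))))(I(IK)KS)(I(IK)KS(IS(SI)(IK(KK))(IK(SI)(IS(SI)(IK(KK))))(I(IK)KS)))
  step 12: IK(KK)(IK(SI)(IS(SI)(IK(KK))))(IK(SI)(IS(SI)(IK(KK)))(IK(KK)(IK(SI)(IS(SI)(IK(KK))))))(I(IK)KS)(I(IK)KS(IS(SI)(IK(KK))(IK(SI)(IS(SI)(IK(KK))))(I(IK)KS)))
  step 13: K(KK)(IK(SI)(IS(SI)(IK(KK))))(IK(SI)(IS(SI)(IK(KK)))(IK(KK)(IK(SI)(IS(SI)(IK(KK))))))(I(IK)KS)(I(IK)KS(IS(SI)(IK(KK))(IK(SI)(IS(SI)(IK(KK))))(I(IK)KS)))
  step 14: KK(IK(SI)(IS(SI)(IK(KK)))(IK(KK)(IK(SI)(IS(SI)(IK(KK))))))(I(IK)KS)(I(IK)KS(IS(SI)(IK(KK))(IK(SI)(IS(SI)(IK(KK))))(I(IK)KS)))
  step 15: K(I(IK)KS)(I(IK)KS(IS(SI)(IK(KK))(IK(SI)(IS(SI)(IK(KK))))(I(IK)KS)))
  step 16: I(IK)KS
  step 17: IKKS
  step 18: KKS
  step 19: K

Term B:
  start: SIS(II(IK))(SKS(SK(IK)))
  step 1: I(II(IK))(S(II(IK)))(SKS(SK(IK)))
  step 2: II(IK)(S(II(IK)))(SKS(SK(IK)))
  step 3: I(IK)(S(II(IK)))(SKS(SK(IK)))
  step 4: IK(S(II(IK)))(SKS(SK(IK)))
  step 5: K(S(II(IK)))(SKS(SK(IK)))
  step 6: S(II(IK))
  step 7: S(I(IK))
  step 8: S(IK)
  step 9: SK

Answer: DIFFERENT — A ⇓ K, B ⇓ SK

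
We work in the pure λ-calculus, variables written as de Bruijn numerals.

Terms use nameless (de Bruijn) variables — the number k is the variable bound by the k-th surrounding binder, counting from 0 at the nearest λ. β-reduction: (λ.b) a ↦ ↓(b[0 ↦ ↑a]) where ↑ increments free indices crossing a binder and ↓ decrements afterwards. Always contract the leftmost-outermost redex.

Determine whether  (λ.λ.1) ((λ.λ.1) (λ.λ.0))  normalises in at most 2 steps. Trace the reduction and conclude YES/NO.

Answer: YES — reaches normal form λ.λ.λ.λ.0 in 2 ≤ 2 steps

Reduction:
  start: (λ.λ.1) ((λ.λ.1) (λ.λ.0))
  [1] λ.(λ.λ.1) (λ.λ.0)
  [2] λ.λ.λ.λ.0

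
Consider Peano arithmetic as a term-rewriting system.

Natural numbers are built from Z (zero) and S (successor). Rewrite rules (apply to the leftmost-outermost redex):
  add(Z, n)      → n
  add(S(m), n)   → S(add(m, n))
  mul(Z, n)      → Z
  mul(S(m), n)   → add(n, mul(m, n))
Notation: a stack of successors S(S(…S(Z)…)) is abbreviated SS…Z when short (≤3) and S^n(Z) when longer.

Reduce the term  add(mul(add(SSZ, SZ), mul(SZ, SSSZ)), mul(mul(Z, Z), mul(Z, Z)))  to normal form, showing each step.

  start: add(mul(add(SSZ, SZ), mul(SZ, SSSZ)), mul(mul(Z, Z), mul(Z, Z)))
  step 1: add(mul(S(add(SZ, SZ)), mul(SZ, SSSZ)), mul(mul(Z, Z), mul(Z, Z)))
  step 2: add(add(mul(SZ, SSSZ), mul(add(SZ, SZ), mul(SZ, SSSZ))), mul(mul(Z, Z), mul(Z, Z)))
  step 3: add(add(add(SSSZ, mul(Z, SSSZ)), mul(add(SZ, SZ), mul(SZ, SSSZ))), mul(mul(Z, Z), mul(Z, Z)))
  step 4: add(add(S(add(SSZ, mul(Z, SSSZ))), mul(add(SZ, SZ), mul(SZ, SSSZ))), mul(mul(Z, Z), mul(Z, Z)))
  step 5: add(S(add(add(SSZ, mul(Z, SSSZ)), mul(add(SZ, SZ), mul(SZ, SSSZ)))), mul(mul(Z, Z), mul(Z, Z)))
  step 6: S(add(add(add(SSZ, mul(Z, SSSZ)), mul(add(SZ, SZ), mul(SZ, SSSZ))), mul(mul(Z, Z), mul(Z, Z))))
  step 7: S(add(add(S(add(SZ, mul(Z, SSSZ))), mul(add(SZ, SZ), mul(SZ, SSSZ))), mul(mul(Z, Z), mul(Z, Z))))
  step 8: S(add(S(add(add(SZ, mul(Z, SSSZ)), mul(add(SZ, SZ), mul(SZ, SSSZ)))), mul(mul(Z, Z), mul(Z, Z))))
  step 9: S(S(add(add(add(SZ, mul(Z, SSSZ)), mul(add(SZ, SZ), mul(SZ, SSSZ))), mul(mul(Z, Z), mul(Z, Z)))))
  step 10: S(S(add(add(S(add(Z, mul(Z, SSSZ))), mul(add(SZ, SZ), mul(SZ, SSSZ))), mul(mul(Z, Z), mul(Z, Z)))))
  step 11: S(S(add(S(add(add(Z, mul(Z, SSSZ)), mul(add(SZ, SZ), mul(SZ, SSSZ)))), mul(mul(Z, Z), mul(Z, Z)))))
  step 12: S(S(S(add(add(add(Z, mul(Z, SSSZ)), mul(add(SZ, SZ), mul(SZ, SSSZ))), mul(mul(Z, Z), mul(Z, Z))))))
  step 13: S(S(S(add(add(mul(Z, SSSZ), mul(add(SZ, SZ), mul(SZ, SSSZ))), mul(mul(Z, Z), mul(Z, Z))))))
  step 14: S(S(S(add(add(Z, mul(add(SZ, SZ), mul(SZ, SSSZ))), mul(mul(Z, Z), mul(Z, Z))))))
  step 15: S(S(S(add(mul(add(SZ, SZ), mul(SZ, SSSZ)), mul(mul(Z, Z), mul(Z, Z))))))
  step 16: S(S(S(add(mul(S(add(Z, SZ)), mul(SZ, SSSZ)), mul(mul(Z, Z), mul(Z, Z))))))
  step 17: S(S(S(add(add(mul(SZ, SSSZ), mul(add(Z, SZ), mul(SZ, SSSZ))), mul(mul(Z, Z), mul(Z, Z))))))
  step 18: S(S(S(add(add(add(SSSZ, mul(Z, SSSZ)), mul(add(Z, SZ), mul(SZ, SSSZ))), mul(mul(Z, Z), mul(Z, Z))))))
  step 19: S(S(S(add(add(S(add(SSZ, mul(Z, SSSZ))), mul(add(Z, SZ), mul(SZ, SSSZ))), mul(mul(Z, Z), mul(Z, Z))))))
  step 20: S(S(S(add(S(add(add(SSZ, mul(Z, SSSZ)), mul(add(Z, SZ), mul(SZ, SSSZ)))), mul(mul(Z, Z), mul(Z, Z))))))
  step 21: S(S(S(S(add(add(add(SSZ, mul(Z, SSSZ)), mul(add(Z, SZ), mul(SZ, SSSZ))), mul(mul(Z, Z), mul(Z, Z)))))))
  step 22: S(S(S(S(add(add(S(add(SZ, mul(Z, SSSZ))), mul(add(Z, SZ), mul(SZ, SSSZ))), mul(mul(Z, Z), mul(Z, Z)))))))
  step 23: S(S(S(S(add(S(add(add(SZ, mul(Z, SSSZ)), mul(add(Z, SZ), mul(SZ, SSSZ)))), mul(mul(Z, Z), mul(Z, Z)))))))
  step 24: S(S(S(S(S(add(add(add(SZ, mul(Z, SSSZ)), mul(add(Z, SZ), mul(SZ, SSSZ))), mul(mul(Z, Z), mul(Z, Z))))))))
  step 25: S(S(S(S(S(add(add(S(add(Z, mul(Z, SSSZ))), mul(add(Z, SZ), mul(SZ, SSSZ))), mul(mul(Z, Z), mul(Z, Z))))))))
  step 26: S(S(S(S(S(add(S(add(add(Z, mul(Z, SSSZ)), mul(add(Z, SZ), mul(SZ, SSSZ)))), mul(mul(Z, Z), mul(Z, Z))))))))
  step 27: S(S(S(S(S(S(add(add(add(Z, mul(Z, SSSZ)), mul(add(Z, SZ), mul(SZ, SSSZ))), mul(mul(Z, Z), mul(Z, Z)))))))))
  step 28: S(S(S(S(S(S(add(add(mul(Z, SSSZ), mul(add(Z, SZ), mul(SZ, SSSZ))), mul(mul(Z, Z), mul(Z, Z)))))))))
  step 29: S(S(S(S(S(S(add(add(Z, mul(add(Z, SZ), mul(SZ, SSSZ))), mul(mul(Z, Z), mul(Z, Z)))))))))
  step 30: S(S(S(S(S(S(add(mul(add(Z, SZ), mul(SZ, SSSZ)), mul(mul(Z, Z), mul(Z, Z)))))))))
  step 31: S(S(S(S(S(S(add(mul(SZ, mul(SZ, SSSZ)), mul(mul(Z, Z), mul(Z, Z)))))))))
  step 32: S(S(S(S(S(S(add(add(mul(SZ, SSSZ), mul(Z, mul(SZ, SSSZ))), mul(mul(Z, Z), mul(Z, Z)))))))))
  step 33: S(S(S(S(S(S(add(add(add(SSSZ, mul(Z, SSSZ)), mul(Z, mul(SZ, SSSZ))), mul(mul(Z, Z), mul(Z, Z)))))))))
  step 34: S(S(S(S(S(S(add(add(S(add(SSZ, mul(Z, SSSZ))), mul(Z, mul(SZ, SSSZ))), mul(mul(Z, Z), mul(Z, Z)))))))))
  step 35: S(S(S(S(S(S(add(S(add(add(SSZ, mul(Z, SSSZ)), mul(Z, mul(SZ, SSSZ)))), mul(mul(Z, Z), mul(Z, Z)))))))))
  step 36: S(S(S(S(S(S(S(add(add(add(SSZ, mul(Z, SSSZ)), mul(Z, mul(SZ, SSSZ))), mul(mul(Z, Z), mul(Z, Z))))))))))
  step 37: S(S(S(S(S(S(S(add(add(S(add(SZ, mul(Z, SSSZ))), mul(Z, mul(SZ, SSSZ))), mul(mul(Z, Z), mul(Z, Z))))))))))
  step 38: S(S(S(S(S(S(S(add(S(add(add(SZ, mul(Z, SSSZ)), mul(Z, mul(SZ, SSSZ)))), mul(mul(Z, Z), mul(Z, Z))))))))))
  step 39: S(S(S(S(S(S(S(S(add(add(add(SZ, mul(Z, SSSZ)), mul(Z, mul(SZ, SSSZ))), mul(mul(Z, Z), mul(Z, Z)))))))))))
  step 40: S(S(S(S(S(S(S(S(add(add(S(add(Z, mul(Z, SSSZ))), mul(Z, mul(SZ, SSSZ))), mul(mul(Z, Z), mul(Z, Z)))))))))))
  step 41: S(S(S(S(S(S(S(S(add(S(add(add(Z, mul(Z, SSSZ)), mul(Z, mul(SZ, SSSZ)))), mul(mul(Z, Z), mul(Z, Z)))))))))))
  step 42: S(S(S(S(S(S(S(S(S(add(add(add(Z, mul(Z, SSSZ)), mul(Z, mul(SZ, SSSZ))), mul(mul(Z, Z), mul(Z, Z))))))))))))
  step 43: S(S(S(S(S(S(S(S(S(add(add(mul(Z, SSSZ), mul(Z, mul(SZ, SSSZ))), mul(mul(Z, Z), mul(Z, Z))))))))))))
  step 44: S(S(S(S(S(S(S(S(S(add(add(Z, mul(Z, mul(SZ, SSSZ))), mul(mul(Z, Z), mul(Z, Z))))))))))))
  step 45: S(S(S(S(S(S(S(S(S(add(mul(Z, mul(SZ, SSSZ)), mul(mul(Z, Z), mul(Z, Z))))))))))))
  step 46: S(S(S(S(S(S(S(S(S(add(Z, mul(mul(Z, Z), mul(Z, Z))))))))))))
  step 47: S(S(S(S(S(S(S(S(S(mul(mul(Z, Z), mul(Z, Z)))))))))))
  step 48: S(S(S(S(S(S(S(S(S(mul(Z, mul(Z, Z)))))))))))
  step 49: S^9(Z)

Answer: normal form = S^9(Z)  (in 49 steps)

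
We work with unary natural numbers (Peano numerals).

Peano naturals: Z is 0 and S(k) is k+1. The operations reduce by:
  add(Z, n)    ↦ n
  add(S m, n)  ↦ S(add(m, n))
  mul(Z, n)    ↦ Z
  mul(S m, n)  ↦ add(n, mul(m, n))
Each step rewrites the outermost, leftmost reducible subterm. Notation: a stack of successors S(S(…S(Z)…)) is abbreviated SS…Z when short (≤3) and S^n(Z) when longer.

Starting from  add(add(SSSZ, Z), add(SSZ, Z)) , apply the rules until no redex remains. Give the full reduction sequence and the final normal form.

  start: add(add(SSSZ, Z), add(SSZ, Z))
  step 1: add(S(add(SSZ, Z)), add(SSZ, Z))
  step 2: S(add(add(SSZ, Z), add(SSZ, Z)))
  step 3: S(add(S(add(SZ, Z)), add(SSZ, Z)))
  step 4: S(S(add(add(SZ, Z), add(SSZ, Z))))
  step 5: S(S(add(S(add(Z, Z)), add(SSZ, Z))))
  step 6: S(S(S(add(add(Z, Z), add(SSZ, Z)))))
  step 7: S(S(S(add(Z, add(SSZ, Z)))))
  step 8: S(S(S(add(SSZ, Z))))
  step 9: S(S(S(S(add(SZ, Z)))))
  step 10: S(S(S(S(S(add(Z, Z))))))
  step 11: S^5(Z)

Answer: normal form = S^5(Z)  (in 11 steps)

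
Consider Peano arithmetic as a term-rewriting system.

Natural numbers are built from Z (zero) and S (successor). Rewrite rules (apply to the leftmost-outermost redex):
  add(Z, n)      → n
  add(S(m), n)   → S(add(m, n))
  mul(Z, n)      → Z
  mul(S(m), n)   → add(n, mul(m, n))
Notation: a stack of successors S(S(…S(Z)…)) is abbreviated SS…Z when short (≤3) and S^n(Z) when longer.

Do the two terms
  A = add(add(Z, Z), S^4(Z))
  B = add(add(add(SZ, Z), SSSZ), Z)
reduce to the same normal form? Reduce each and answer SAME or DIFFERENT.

Term A:
  start: add(add(Z, Z), S^4(Z))
  →1  add(Z, S^4(Z))
  →2  S^4(Z)

Term B:
  start: add(add(add(SZ, Z), SSSZ), Z)
  →1  add(add(S(add(Z, Z)), SSSZ), Z)
  →2  add(S(add(add(Z, Z), SSSZ)), Z)
  →3  S(add(add(add(Z, Z), SSSZ), Z))
  →4  S(add(add(Z, SSSZ), Z))
  →5  S(add(SSSZ, Z))
  →6  S(S(add(SSZ, Z)))
  →7  S(S(S(add(SZ, Z))))
  →8  S(S(S(S(add(Z, Z)))))
  →9  S^4(Z)

Answer: SAME — A ⇓ S^4(Z), B ⇓ S^4(Z)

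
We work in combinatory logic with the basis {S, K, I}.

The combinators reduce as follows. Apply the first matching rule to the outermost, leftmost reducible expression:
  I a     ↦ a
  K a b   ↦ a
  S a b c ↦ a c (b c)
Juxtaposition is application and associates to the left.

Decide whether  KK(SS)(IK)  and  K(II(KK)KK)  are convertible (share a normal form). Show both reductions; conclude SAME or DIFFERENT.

Answer: DIFFERENT — A ⇓ KK, B ⇓ K(KK)

Reduction:
Term A:
  start: KK(SS)(IK)
  step 1: K(IK)
  step 2: KK

Term B:
  start: K(II(KK)KK)
  step 1: K(I(KK)KK)
  step 2: K(KKKK)
  step 3: K(KK)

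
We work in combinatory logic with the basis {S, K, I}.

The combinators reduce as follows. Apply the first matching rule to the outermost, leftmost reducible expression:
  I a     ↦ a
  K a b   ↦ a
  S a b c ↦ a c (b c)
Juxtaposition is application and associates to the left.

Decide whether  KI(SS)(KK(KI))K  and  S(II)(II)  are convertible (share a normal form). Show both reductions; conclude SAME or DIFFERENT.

Term A:
  start: KI(SS)(KK(KI))K
  [1] I(KK(KI))K
  [2] KK(KI)K
  [3] KK

Term B:
  start: S(II)(II)
  [1] SI(II)
  [2] SII

Answer: DIFFERENT — A ⇓ KK, B ⇓ SII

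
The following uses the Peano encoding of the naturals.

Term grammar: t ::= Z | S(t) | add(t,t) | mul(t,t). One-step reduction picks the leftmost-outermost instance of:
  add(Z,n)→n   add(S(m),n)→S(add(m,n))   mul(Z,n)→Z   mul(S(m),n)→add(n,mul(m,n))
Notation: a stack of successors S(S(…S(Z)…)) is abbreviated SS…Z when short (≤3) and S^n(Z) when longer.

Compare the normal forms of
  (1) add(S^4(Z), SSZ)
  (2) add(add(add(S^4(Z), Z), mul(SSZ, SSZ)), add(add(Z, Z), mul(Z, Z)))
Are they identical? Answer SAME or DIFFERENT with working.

Answer: DIFFERENT — A ⇓ S^6(Z), B ⇓ S^8(Z)

Working:
Term A:
  start: add(S^4(Z), SSZ)
  →1  S(add(SSSZ, SSZ))
  →2  S(S(add(SSZ, SSZ)))
  →3  S(S(S(add(SZ, SSZ))))
  →4  S(S(S(S(add(Z, SSZ)))))
  →5  S^6(Z)

Term B:
  start: add(add(add(S^4(Z), Z), mul(SSZ, SSZ)), add(add(Z, Z), mul(Z, Z)))
  →1  add(add(S(add(SSSZ, Z)), mul(SSZ, SSZ)), add(add(Z, Z), mul(Z, Z)))
  →2  add(S(add(add(SSSZ, Z), mul(SSZ, SSZ))), add(add(Z, Z), mul(Z, Z)))
  →3  S(add(add(add(SSSZ, Z), mul(SSZ, SSZ)), add(add(Z, Z), mul(Z, Z))))
  →4  S(add(add(S(add(SSZ, Z)), mul(SSZ, SSZ)), add(add(Z, Z), mul(Z, Z))))
  →5  S(add(S(add(add(SSZ, Z), mul(SSZ, SSZ))), add(add(Z, Z), mul(Z, Z))))
  →6  S(S(add(add(add(SSZ, Z), mul(SSZ, SSZ)), add(add(Z, Z), mul(Z, Z)))))
  →7  S(S(add(add(S(add(SZ, Z)), mul(SSZ, SSZ)), add(add(Z, Z), mul(Z, Z)))))
  →8  S(S(add(S(add(add(SZ, Z), mul(SSZ, SSZ))), add(add(Z, Z), mul(Z, Z)))))
  →9  S(S(S(add(add(add(SZ, Z), mul(SSZ, SSZ)), add(add(Z, Z), mul(Z, Z))))))
  →10  S(S(S(add(add(S(add(Z, Z)), mul(SSZ, SSZ)), add(add(Z, Z), mul(Z, Z))))))
  →11  S(S(S(add(S(add(add(Z, Z), mul(SSZ, SSZ))), add(add(Z, Z), mul(Z, Z))))))
  →12  S(S(S(S(add(add(add(Z, Z), mul(SSZ, SSZ)), add(add(Z, Z), mul(Z, Z)))))))
  →13  S(S(S(S(add(add(Z, mul(SSZ, SSZ)), add(add(Z, Z), mul(Z, Z)))))))
  →14  S(S(S(S(add(mul(SSZ, SSZ), add(add(Z, Z), mul(Z, Z)))))))
  →15  S(S(S(S(add(add(SSZ, mul(SZ, SSZ)), add(add(Z, Z), mul(Z, Z)))))))
  →16  S(S(S(S(add(S(add(SZ, mul(SZ, SSZ))), add(add(Z, Z), mul(Z, Z)))))))
  →17  S(S(S(S(S(add(add(SZ, mul(SZ, SSZ)), add(add(Z, Z), mul(Z, Z))))))))
  →18  S(S(S(S(S(add(S(add(Z, mul(SZ, SSZ))), add(add(Z, Z), mul(Z, Z))))))))
  →19  S(S(S(S(S(S(add(add(Z, mul(SZ, SSZ)), add(add(Z, Z), mul(Z, Z)))))))))
  →20  S(S(S(S(S(S(add(mul(SZ, SSZ), add(add(Z, Z), mul(Z, Z)))))))))
  →21  S(S(S(S(S(S(add(add(SSZ, mul(Z, SSZ)), add(add(Z, Z), mul(Z, Z)))))))))
  →22  S(S(S(S(S(S(add(S(add(SZ, mul(Z, SSZ))), add(add(Z, Z), mul(Z, Z)))))))))
  →23  S(S(S(S(S(S(S(add(add(SZ, mul(Z, SSZ)), add(add(Z, Z), mul(Z, Z))))))))))
  →24  S(S(S(S(S(S(S(add(S(add(Z, mul(Z, SSZ))), add(add(Z, Z), mul(Z, Z))))))))))
  →25  S(S(S(S(S(S(S(S(add(add(Z, mul(Z, SSZ)), add(add(Z, Z), mul(Z, Z)))))))))))
  →26  S(S(S(S(S(S(S(S(add(mul(Z, SSZ), add(add(Z, Z), mul(Z, Z)))))))))))
  →27  S(S(S(S(S(S(S(S(add(Z, add(add(Z, Z), mul(Z, Z)))))))))))
  →28  S(S(S(S(S(S(S(S(add(add(Z, Z), mul(Z, Z))))))))))
  →29  S(S(S(S(S(S(S(S(add(Z, mul(Z, Z))))))))))
  →30  S(S(S(S(S(S(S(S(mul(Z, Z)))))))))
  →31  S^8(Z)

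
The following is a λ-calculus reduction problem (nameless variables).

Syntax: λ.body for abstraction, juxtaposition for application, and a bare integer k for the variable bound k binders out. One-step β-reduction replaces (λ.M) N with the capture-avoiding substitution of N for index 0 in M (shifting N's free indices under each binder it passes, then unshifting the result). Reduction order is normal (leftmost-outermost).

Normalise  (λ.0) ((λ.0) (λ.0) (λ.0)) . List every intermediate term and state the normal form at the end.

Answer: normal form = λ.0  (in 3 steps)

Working:
  start: (λ.0) ((λ.0) (λ.0) (λ.0))
  [1] (λ.0) (λ.0) (λ.0)
  [2] (λ.0) (λ.0)
  [3] λ.0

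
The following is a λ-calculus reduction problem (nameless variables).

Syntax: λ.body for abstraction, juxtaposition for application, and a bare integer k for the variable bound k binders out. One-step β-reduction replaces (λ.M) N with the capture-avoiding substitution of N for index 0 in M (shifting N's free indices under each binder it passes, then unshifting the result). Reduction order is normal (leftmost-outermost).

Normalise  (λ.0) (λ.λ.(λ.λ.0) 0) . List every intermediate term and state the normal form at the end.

Answer: normal form = λ.λ.λ.0  (in 2 steps)

Working:
  start: (λ.0) (λ.λ.(λ.λ.0) 0)
  [1] λ.λ.(λ.λ.0) 0
  [2] λ.λ.λ.0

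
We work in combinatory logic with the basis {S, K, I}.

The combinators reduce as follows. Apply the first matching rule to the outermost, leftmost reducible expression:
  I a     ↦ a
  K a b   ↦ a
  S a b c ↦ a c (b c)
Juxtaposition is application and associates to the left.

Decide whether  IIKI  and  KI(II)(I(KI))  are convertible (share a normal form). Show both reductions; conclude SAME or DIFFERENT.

Term A:
  start: IIKI
  [1] IKI
  [2] KI

Term B:
  start: KI(II)(I(KI))
  [1] I(I(KI))
  [2] I(KI)
  [3] KI

Answer: SAME — A ⇓ KI, B ⇓ KI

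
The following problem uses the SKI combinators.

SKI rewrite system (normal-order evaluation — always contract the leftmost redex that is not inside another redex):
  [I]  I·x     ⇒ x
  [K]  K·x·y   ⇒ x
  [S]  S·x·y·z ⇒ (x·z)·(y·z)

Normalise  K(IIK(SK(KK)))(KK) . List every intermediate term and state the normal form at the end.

Answer: normal form = K(SK(KK))  (in 3 steps)

Reduction:
  start: K(IIK(SK(KK)))(KK)
  →1  IIK(SK(KK))
  →2  IK(SK(KK))
  →3  K(SK(KK))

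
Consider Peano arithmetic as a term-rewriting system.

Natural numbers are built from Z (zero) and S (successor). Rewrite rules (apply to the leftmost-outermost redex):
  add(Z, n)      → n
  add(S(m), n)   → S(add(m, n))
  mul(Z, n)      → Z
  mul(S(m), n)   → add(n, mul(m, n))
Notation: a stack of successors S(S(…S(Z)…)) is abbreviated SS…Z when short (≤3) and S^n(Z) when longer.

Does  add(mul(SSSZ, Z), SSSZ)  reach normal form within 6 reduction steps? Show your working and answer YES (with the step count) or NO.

Answer: NO — after 6 steps the term is add(mul(Z, Z), SSSZ), not yet normal

Derivation:
  start: add(mul(SSSZ, Z), SSSZ)
  →1  add(add(Z, mul(SSZ, Z)), SSSZ)
  →2  add(mul(SSZ, Z), SSSZ)
  →3  add(add(Z, mul(SZ, Z)), SSSZ)
  →4  add(mul(SZ, Z), SSSZ)
  →5  add(add(Z, mul(Z, Z)), SSSZ)
  →6  add(mul(Z, Z), SSSZ)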